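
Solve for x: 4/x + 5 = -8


Subtract 5 from both sides: 4/x = -13
Multiply both sides by x: 4 = -13 * x
Divide by -13: x = -4/13

x = -4/13


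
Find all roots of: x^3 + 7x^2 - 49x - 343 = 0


Let p(x) = x^3 + 7x^2 - 49x - 343. By the rational root theorem (leading coefficient 1), any rational root is an integer divisor of 343: try ±1, ±2, ... in turn.
Test x = 1: value = -384 ≠ 0.
Test x = -1: value = -288 ≠ 0.
Test x = 7: value = 0 ✓, so (x - 7) is a factor.
Synthetic division by (x - 7): bring down 1; 1(7) + 7 = 14; 14(7) - 49 = 49; 49(7) - 343 = 0 → quotient x^2 + 14x + 49, remainder 0.
Solve the quadratic x^2 + 14x + 49 = 0: discriminant = 14^2 - 4(1)(49) = 196 - 196 = 0.
Discriminant = 0, so a double root: x = -14/2 = -7.
Collecting all roots found:

x = -7 (multiplicity 2), x = 7


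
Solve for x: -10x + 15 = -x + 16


Starting with: -10x + 15 = -x + 16
Move all x terms to left: (-10 + 1)x = 16 - 15
Simplify: -9x = 1
Divide both sides by -9: x = -1/9

x = -1/9


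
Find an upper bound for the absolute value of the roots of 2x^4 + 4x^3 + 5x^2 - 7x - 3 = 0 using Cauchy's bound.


Cauchy's bound: all roots r satisfy |r| <= 1 + max(|a_i/a_n|) for i = 0,...,n-1
where a_n is the leading coefficient.

Coefficients: [2, 4, 5, -7, -3]
Leading coefficient a_n = 2
Ratios |a_i/a_n|: 2, 5/2, 7/2, 3/2
Maximum ratio: 7/2
Cauchy's bound: |r| <= 1 + 7/2 = 9/2

Upper bound = 9/2


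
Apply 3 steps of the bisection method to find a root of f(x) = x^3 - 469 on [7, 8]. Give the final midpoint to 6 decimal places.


f(x) = x^3 - 469
f(7) = -126 < 0
f(8) = 43 > 0

Step 1: midpoint = (7.000000 + 8.000000)/2 = 7.500000
  f(7.500000) = -47.125000
  f(mid) < 0, so root is in [7.500000, 8.000000]

Step 2: midpoint = (7.500000 + 8.000000)/2 = 7.750000
  f(7.750000) = -3.515625
  f(mid) < 0, so root is in [7.750000, 8.000000]

Step 3: midpoint = (7.750000 + 8.000000)/2 = 7.875000
  f(7.875000) = 19.373047
  f(mid) > 0, so root is in [7.750000, 7.875000]

midpoint = 7.875000


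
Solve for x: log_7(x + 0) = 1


Convert to exponential form: x + 0 = 7^1 = 7
x = 7 - 0 = 7
Check: log_7(7 + 0) = log_7(7) = log_7(7) = 1 ✓

x = 7


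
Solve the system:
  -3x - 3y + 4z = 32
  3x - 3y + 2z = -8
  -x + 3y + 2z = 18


Using Cramer's rule. Expand each determinant along the first row.
D  = (-3)*[(-3)*2 - 2*3] - (-3)*[3*2 - 2*(-1)] + 4*[3*3 - (-3)*(-1)]
  = (-3)*(-12) - (-3)*(8) + 4*(6) = 84
Dx = 32*[(-3)*2 - 2*3] - (-3)*[(-8)*2 - 2*18] + 4*[(-8)*3 - (-3)*18]
  = 32*(-12) - (-3)*(-52) + 4*(30) = -420
Dy = (-3)*[(-8)*2 - 2*18] - 32*[3*2 - 2*(-1)] + 4*[3*18 - (-8)*(-1)]
  = (-3)*(-52) - 32*(8) + 4*(46) = 84
Dz = (-3)*[(-3)*18 - (-8)*3] - (-3)*[3*18 - (-8)*(-1)] + 32*[3*3 - (-3)*(-1)]
  = (-3)*(-30) - (-3)*(46) + 32*(6) = 420
x = Dx/D = -420/84 = -5, y = Dy/D = 84/84 = 1, z = Dz/D = 420/84 = 5
Check eq1: (-3)(-5) + (-3)(1) + (4)(5) = 32 = 32 ✓
Check eq2: (3)(-5) + (-3)(1) + (2)(5) = -8 = -8 ✓
Check eq3: (-1)(-5) + (3)(1) + (2)(5) = 18 = 18 ✓

x = -5, y = 1, z = 5


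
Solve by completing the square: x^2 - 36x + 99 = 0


Start: x^2 - 36x + 99 = 0
Move constant: x^2 - 36x = -99
Half of -36 is -18, squared is 324
Add 324 to both sides: x^2 - 36x + 324 = 225
(x - 18)^2 = 225
x - 18 = ±15
x = 18 + 15 = 33 or x = 18 - 15 = 3

x = 3, x = 33


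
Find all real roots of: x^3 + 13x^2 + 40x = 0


The constant term is 0, so x = 0 is a root. Factor out x:
  x(x^2 + 13x + 40) = 0
Solve the quadratic x^2 + 13x + 40 = 0: discriminant = 13^2 - 4(1)(40) = 169 - 160 = 9.
sqrt(9) = 3, so x = (-13 ± 3)/2: x = -5 or x = -8.

x = -8, x = -5, x = 0


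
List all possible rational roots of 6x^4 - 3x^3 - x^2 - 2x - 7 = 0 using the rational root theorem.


Rational root theorem: possible roots are ±p/q where:
  p divides the constant term (-7): p ∈ {1, 7}
  q divides the leading coefficient (6): q ∈ {1, 2, 3, 6}

All possible rational roots: -7, -7/2, -7/3, -7/6, -1, -1/2, -1/3, -1/6, 1/6, 1/3, 1/2, 1, 7/6, 7/3, 7/2, 7

-7, -7/2, -7/3, -7/6, -1, -1/2, -1/3, -1/6, 1/6, 1/3, 1/2, 1, 7/6, 7/3, 7/2, 7


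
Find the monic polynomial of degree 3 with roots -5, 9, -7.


A monic polynomial with roots -5, 9, -7 is:
p(x) = (x + 5)(x - 9)(x + 7)
After multiplying by (x + 5): x + 5
After multiplying by (x - 9): x^2 - 4x - 45
After multiplying by (x + 7): x^3 + 3x^2 - 73x - 315

x^3 + 3x^2 - 73x - 315


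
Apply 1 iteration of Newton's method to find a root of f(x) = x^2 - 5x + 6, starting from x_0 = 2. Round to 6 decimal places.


Newton's method: x_(n+1) = x_n - f(x_n)/f'(x_n)
f(x) = x^2 - 5x + 6
f'(x) = 2x - 5

Iteration 1:
  f(2.000000) = 0.000000
  f'(2.000000) = -1.000000
  x_1 = 2.000000 - (0.000000)/(-1.000000) = 2.000000

x_1 = 2.000000


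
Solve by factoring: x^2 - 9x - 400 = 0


We need two numbers that multiply to -400 and add to -9.
Those numbers are -25 and 16 (since (-25) * 16 = -400 and (-25) + 16 = -9).
So x^2 - 9x - 400 = (x - 25)(x + 16) = 0
Setting each factor to zero: x = 25 or x = -16

x = -16, x = 25


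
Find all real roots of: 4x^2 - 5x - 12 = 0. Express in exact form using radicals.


Using the quadratic formula: x = (-b ± sqrt(b^2 - 4ac)) / (2a)
Here a = 4, b = -5, c = -12
Discriminant = b^2 - 4ac = (-5)^2 - 4(4)(-12) = 25 + 192 = 217
Since discriminant = 217 > 0, there are two real roots.
x = (5 ± sqrt(217)) / 8
Numerically: x ≈ 2.4664 or x ≈ -1.2164

x = (5 + sqrt(217)) / 8 or x = (5 - sqrt(217)) / 8


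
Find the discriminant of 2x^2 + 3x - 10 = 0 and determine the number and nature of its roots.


For ax^2 + bx + c = 0, discriminant D = b^2 - 4ac
Here a = 2, b = 3, c = -10
D = (3)^2 - 4(2)(-10) = 9 + 80 = 89

D = 89 > 0 but not a perfect square
The equation has 2 distinct real irrational roots.

Discriminant = 89, 2 distinct real irrational roots


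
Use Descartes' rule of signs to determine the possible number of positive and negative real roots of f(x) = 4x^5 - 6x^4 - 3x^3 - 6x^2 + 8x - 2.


Descartes' rule of signs:

For positive roots, count sign changes in f(x) = 4x^5 - 6x^4 - 3x^3 - 6x^2 + 8x - 2:
Signs of coefficients: +, -, -, -, +, -
Number of sign changes: 3
Possible positive real roots: 3, 1

For negative roots, examine f(-x) = -4x^5 - 6x^4 + 3x^3 - 6x^2 - 8x - 2:
Signs of coefficients: -, -, +, -, -, -
Number of sign changes: 2
Possible negative real roots: 2, 0

Positive roots: 3 or 1; Negative roots: 2 or 0


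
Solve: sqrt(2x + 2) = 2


Square both sides: 2x + 2 = 2^2 = 4
2x = 4 - 2 = 2
x = 1
Check: sqrt(2*1 + 2) = sqrt(4) = 2 ✓

x = 1


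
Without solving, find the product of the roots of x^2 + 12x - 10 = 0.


By Vieta's formulas for ax^2 + bx + c = 0:
  Sum of roots = -b/a
  Product of roots = c/a

Here a = 1, b = 12, c = -10
Sum = -(12)/1 = -12
Product = -10/1 = -10

Product = -10


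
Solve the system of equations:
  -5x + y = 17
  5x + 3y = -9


Using Cramer's rule:
Determinant D = (-5)(3) - (5)(1) = -15 - 5 = -20
Dx = (17)(3) - (-9)(1) = 51 + 9 = 60
Dy = (-5)(-9) - (5)(17) = 45 - 85 = -40
x = Dx/D = 60/-20 = -3
y = Dy/D = -40/-20 = 2

x = -3, y = 2


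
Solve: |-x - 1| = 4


An absolute value equation |expr| = 4 gives two cases:
Case 1: -x - 1 = 4
  -x = 5, so x = -5
Case 2: -x - 1 = -4
  -x = -3, so x = 3

x = -5, x = 3


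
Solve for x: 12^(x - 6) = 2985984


Express both sides with the same base.
2985984 = 12^6
Since the bases match, equate exponents: x - 6 = 6
So x = 6 - (-6) = 12

x = 12


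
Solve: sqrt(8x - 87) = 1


Square both sides: 8x - 87 = 1^2 = 1
8x = 1 + 87 = 88
x = 11
Check: sqrt(8*11 - 87) = sqrt(1) = 1 ✓

x = 11


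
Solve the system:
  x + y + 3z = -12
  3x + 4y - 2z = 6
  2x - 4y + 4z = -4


Using Cramer's rule. Expand each determinant along the first row.
D  = 1*[4*4 - (-2)*(-4)] - 1*[3*4 - (-2)*2] + 3*[3*(-4) - 4*2]
  = 1*(8) - 1*(16) + 3*(-20) = -68
Dx = (-12)*[4*4 - (-2)*(-4)] - 1*[6*4 - (-2)*(-4)] + 3*[6*(-4) - 4*(-4)]
  = (-12)*(8) - 1*(16) + 3*(-8) = -136
Dy = 1*[6*4 - (-2)*(-4)] - (-12)*[3*4 - (-2)*2] + 3*[3*(-4) - 6*2]
  = 1*(16) - (-12)*(16) + 3*(-24) = 136
Dz = 1*[4*(-4) - 6*(-4)] - 1*[3*(-4) - 6*2] + (-12)*[3*(-4) - 4*2]
  = 1*(8) - 1*(-24) + (-12)*(-20) = 272
x = Dx/D = -136/-68 = 2, y = Dy/D = 136/-68 = -2, z = Dz/D = 272/-68 = -4
Check eq1: (1)(2) + (1)(-2) + (3)(-4) = -12 = -12 ✓
Check eq2: (3)(2) + (4)(-2) + (-2)(-4) = 6 = 6 ✓
Check eq3: (2)(2) + (-4)(-2) + (4)(-4) = -4 = -4 ✓

x = 2, y = -2, z = -4


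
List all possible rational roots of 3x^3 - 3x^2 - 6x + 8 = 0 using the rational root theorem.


Rational root theorem: possible roots are ±p/q where:
  p divides the constant term (8): p ∈ {1, 2, 4, 8}
  q divides the leading coefficient (3): q ∈ {1, 3}

All possible rational roots: -8, -4, -8/3, -2, -4/3, -1, -2/3, -1/3, 1/3, 2/3, 1, 4/3, 2, 8/3, 4, 8

-8, -4, -8/3, -2, -4/3, -1, -2/3, -1/3, 1/3, 2/3, 1, 4/3, 2, 8/3, 4, 8


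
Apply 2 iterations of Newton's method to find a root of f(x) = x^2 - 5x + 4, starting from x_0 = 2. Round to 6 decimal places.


Newton's method: x_(n+1) = x_n - f(x_n)/f'(x_n)
f(x) = x^2 - 5x + 4
f'(x) = 2x - 5

Iteration 1:
  f(2.000000) = -2.000000
  f'(2.000000) = -1.000000
  x_1 = 2.000000 - (-2.000000)/(-1.000000) = 0.000000

Iteration 2:
  f(0.000000) = 4.000000
  f'(0.000000) = -5.000000
  x_2 = 0.000000 - (4.000000)/(-5.000000) = 0.800000

x_2 = 0.800000


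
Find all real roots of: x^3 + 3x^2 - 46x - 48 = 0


Let p(x) = x^3 + 3x^2 - 46x - 48. By the rational root theorem (leading coefficient 1), any rational root is an integer divisor of 48: try ±1, ±2, ... in turn.
Test x = 1: value = -90 ≠ 0.
Test x = -1: value = 0 ✓, so (x + 1) is a factor.
Synthetic division by (x + 1): bring down 1; 1(-1) + 3 = 2; 2(-1) - 46 = -48; (-48)(-1) - 48 = 0 → quotient x^2 + 2x - 48, remainder 0.
Solve the quadratic x^2 + 2x - 48 = 0: discriminant = 2^2 - 4(1)(-48) = 4 + 192 = 196.
sqrt(196) = 14, so x = (-2 ± 14)/2: x = 6 or x = -8.

x = -8, x = -1, x = 6


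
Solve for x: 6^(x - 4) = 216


Express both sides with the same base.
216 = 6^3
Since the bases match, equate exponents: x - 4 = 3
So x = 3 - (-4) = 7

x = 7


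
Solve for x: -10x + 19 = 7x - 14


Starting with: -10x + 19 = 7x - 14
Move all x terms to left: (-10 - 7)x = -14 - 19
Simplify: -17x = -33
Divide both sides by -17: x = 33/17

x = 33/17


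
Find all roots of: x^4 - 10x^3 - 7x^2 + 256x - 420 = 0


Let p(x) = x^4 - 10x^3 - 7x^2 + 256x - 420. By the rational root theorem (leading coefficient 1), any rational root is an integer divisor of 420: try ±1, ±2, ... in turn.
Test x = 1: value = -180 ≠ 0.
Test x = -1: value = -672 ≠ 0.
Test x = 2: value = 0 ✓, so (x - 2) is a factor.
Synthetic division by (x - 2): bring down 1; 1(2) - 10 = -8; (-8)(2) - 7 = -23; (-23)(2) + 256 = 210; 210(2) - 420 = 0 → quotient x^3 - 8x^2 - 23x + 210, remainder 0.
Continue with the quotient x^3 - 8x^2 - 23x + 210 (candidates must divide 210; re-test x = 2 first in case it repeats).
Test x = 2: value = 140 ≠ 0.
Test x = -2: value = 216 ≠ 0.
Test x = 3: value = 96 ≠ 0.
Test x = -3: value = 180 ≠ 0.
Test x = 5: value = 20 ≠ 0.
Test x = -5: value = 0 ✓, so (x + 5) is a factor.
Synthetic division by (x + 5): bring down 1; 1(-5) - 8 = -13; (-13)(-5) - 23 = 42; 42(-5) + 210 = 0 → quotient x^2 - 13x + 42, remainder 0.
Solve the quadratic x^2 - 13x + 42 = 0: discriminant = (-13)^2 - 4(1)(42) = 169 - 168 = 1.
sqrt(1) = 1, so x = (13 ± 1)/2: x = 7 or x = 6.
Collecting all roots found:

x = -5, x = 2, x = 6, x = 7


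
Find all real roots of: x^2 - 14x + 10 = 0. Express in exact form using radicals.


Using the quadratic formula: x = (-b ± sqrt(b^2 - 4ac)) / (2a)
Here a = 1, b = -14, c = 10
Discriminant = b^2 - 4ac = (-14)^2 - 4(1)(10) = 196 - 40 = 156
Since discriminant = 156 > 0, there are two real roots.
x = (14 ± 2*sqrt(39)) / 2
Simplifying: x = 7 ± sqrt(39)
Numerically: x ≈ 13.2450 or x ≈ 0.7550

x = 7 + sqrt(39) or x = 7 - sqrt(39)


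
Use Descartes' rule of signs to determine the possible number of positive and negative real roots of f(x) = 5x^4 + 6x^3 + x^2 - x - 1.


Descartes' rule of signs:

For positive roots, count sign changes in f(x) = 5x^4 + 6x^3 + x^2 - x - 1:
Signs of coefficients: +, +, +, -, -
Number of sign changes: 1
Possible positive real roots: 1

For negative roots, examine f(-x) = 5x^4 - 6x^3 + x^2 + x - 1:
Signs of coefficients: +, -, +, +, -
Number of sign changes: 3
Possible negative real roots: 3, 1

Positive roots: 1; Negative roots: 3 or 1


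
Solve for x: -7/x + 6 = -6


Subtract 6 from both sides: -7/x = -12
Multiply both sides by x: -7 = -12 * x
Divide by -12: x = 7/12

x = 7/12


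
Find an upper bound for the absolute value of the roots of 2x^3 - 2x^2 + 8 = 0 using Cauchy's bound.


Cauchy's bound: all roots r satisfy |r| <= 1 + max(|a_i/a_n|) for i = 0,...,n-1
where a_n is the leading coefficient.

Coefficients: [2, -2, 0, 8]
Leading coefficient a_n = 2
Ratios |a_i/a_n|: 1, 0, 4
Maximum ratio: 4
Cauchy's bound: |r| <= 1 + 4 = 5

Upper bound = 5


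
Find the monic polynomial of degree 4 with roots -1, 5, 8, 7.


A monic polynomial with roots -1, 5, 8, 7 is:
p(x) = (x + 1)(x - 5)(x - 8)(x - 7)
After multiplying by (x + 1): x + 1
After multiplying by (x - 5): x^2 - 4x - 5
After multiplying by (x - 8): x^3 - 12x^2 + 27x + 40
After multiplying by (x - 7): x^4 - 19x^3 + 111x^2 - 149x - 280

x^4 - 19x^3 + 111x^2 - 149x - 280


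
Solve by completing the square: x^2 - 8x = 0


Start: x^2 - 8x + 0 = 0
Move constant: x^2 - 8x = 0
Half of -8 is -4, squared is 16
Add 16 to both sides: x^2 - 8x + 16 = 16
(x - 4)^2 = 16
x - 4 = ±4
x = 4 + 4 = 8 or x = 4 - 4 = 0

x = 0, x = 8


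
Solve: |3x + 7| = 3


An absolute value equation |expr| = 3 gives two cases:
Case 1: 3x + 7 = 3
  3x = -4, so x = -4/3
Case 2: 3x + 7 = -3
  3x = -10, so x = -10/3

x = -10/3, x = -4/3


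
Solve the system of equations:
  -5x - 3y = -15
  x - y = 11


Using Cramer's rule:
Determinant D = (-5)(-1) - (1)(-3) = 5 + 3 = 8
Dx = (-15)(-1) - (11)(-3) = 15 + 33 = 48
Dy = (-5)(11) - (1)(-15) = -55 + 15 = -40
x = Dx/D = 48/8 = 6
y = Dy/D = -40/8 = -5

x = 6, y = -5


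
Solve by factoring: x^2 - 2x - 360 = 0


We need two numbers that multiply to -360 and add to -2.
Those numbers are -20 and 18 (since (-20) * 18 = -360 and (-20) + 18 = -2).
So x^2 - 2x - 360 = (x - 20)(x + 18) = 0
Setting each factor to zero: x = 20 or x = -18

x = -18, x = 20


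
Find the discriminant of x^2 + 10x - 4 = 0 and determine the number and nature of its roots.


For ax^2 + bx + c = 0, discriminant D = b^2 - 4ac
Here a = 1, b = 10, c = -4
D = (10)^2 - 4(1)(-4) = 100 + 16 = 116

D = 116 > 0 but not a perfect square
The equation has 2 distinct real irrational roots.

Discriminant = 116, 2 distinct real irrational roots


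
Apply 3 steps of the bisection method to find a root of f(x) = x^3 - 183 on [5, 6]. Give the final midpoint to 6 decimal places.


f(x) = x^3 - 183
f(5) = -58 < 0
f(6) = 33 > 0

Step 1: midpoint = (5.000000 + 6.000000)/2 = 5.500000
  f(5.500000) = -16.625000
  f(mid) < 0, so root is in [5.500000, 6.000000]

Step 2: midpoint = (5.500000 + 6.000000)/2 = 5.750000
  f(5.750000) = 7.109375
  f(mid) > 0, so root is in [5.500000, 5.750000]

Step 3: midpoint = (5.500000 + 5.750000)/2 = 5.625000
  f(5.625000) = -5.021484
  f(mid) < 0, so root is in [5.625000, 5.750000]

midpoint = 5.625000


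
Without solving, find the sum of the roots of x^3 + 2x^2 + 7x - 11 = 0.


By Vieta's formulas for x^3 + bx^2 + cx + d = 0:
  r1 + r2 + r3 = -b/a = -2
  r1*r2 + r1*r3 + r2*r3 = c/a = 7
  r1*r2*r3 = -d/a = 11


Sum = -2


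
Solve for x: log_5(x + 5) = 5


Convert to exponential form: x + 5 = 5^5 = 3125
x = 3125 - 5 = 3120
Check: log_5(3120 + 5) = log_5(3125) = log_5(3125) = 5 ✓

x = 3120


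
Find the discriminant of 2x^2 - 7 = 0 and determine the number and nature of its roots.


For ax^2 + bx + c = 0, discriminant D = b^2 - 4ac
Here a = 2, b = 0, c = -7
D = (0)^2 - 4(2)(-7) = 0 + 56 = 56

D = 56 > 0 but not a perfect square
The equation has 2 distinct real irrational roots.

Discriminant = 56, 2 distinct real irrational roots


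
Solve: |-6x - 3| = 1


An absolute value equation |expr| = 1 gives two cases:
Case 1: -6x - 3 = 1
  -6x = 4, so x = -2/3
Case 2: -6x - 3 = -1
  -6x = 2, so x = -1/3

x = -2/3, x = -1/3


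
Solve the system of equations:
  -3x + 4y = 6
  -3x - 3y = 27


Using Cramer's rule:
Determinant D = (-3)(-3) - (-3)(4) = 9 + 12 = 21
Dx = (6)(-3) - (27)(4) = -18 - 108 = -126
Dy = (-3)(27) - (-3)(6) = -81 + 18 = -63
x = Dx/D = -126/21 = -6
y = Dy/D = -63/21 = -3

x = -6, y = -3


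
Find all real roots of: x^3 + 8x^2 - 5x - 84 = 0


Let p(x) = x^3 + 8x^2 - 5x - 84. By the rational root theorem (leading coefficient 1), any rational root is an integer divisor of 84: try ±1, ±2, ... in turn.
Test x = 1: value = -80 ≠ 0.
Test x = -1: value = -72 ≠ 0.
Test x = 2: value = -54 ≠ 0.
Test x = -2: value = -50 ≠ 0.
Test x = 3: value = 0 ✓, so (x - 3) is a factor.
Synthetic division by (x - 3): bring down 1; 1(3) + 8 = 11; 11(3) - 5 = 28; 28(3) - 84 = 0 → quotient x^2 + 11x + 28, remainder 0.
Solve the quadratic x^2 + 11x + 28 = 0: discriminant = 11^2 - 4(1)(28) = 121 - 112 = 9.
sqrt(9) = 3, so x = (-11 ± 3)/2: x = -4 or x = -7.

x = -7, x = -4, x = 3


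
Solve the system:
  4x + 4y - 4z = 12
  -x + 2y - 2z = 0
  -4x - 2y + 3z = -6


Using Cramer's rule. Expand each determinant along the first row.
D  = 4*[2*3 - (-2)*(-2)] - 4*[(-1)*3 - (-2)*(-4)] + (-4)*[(-1)*(-2) - 2*(-4)]
  = 4*(2) - 4*(-11) + (-4)*(10) = 12
Dx = 12*[2*3 - (-2)*(-2)] - 4*[0*3 - (-2)*(-6)] + (-4)*[0*(-2) - 2*(-6)]
  = 12*(2) - 4*(-12) + (-4)*(12) = 24
Dy = 4*[0*3 - (-2)*(-6)] - 12*[(-1)*3 - (-2)*(-4)] + (-4)*[(-1)*(-6) - 0*(-4)]
  = 4*(-12) - 12*(-11) + (-4)*(6) = 60
Dz = 4*[2*(-6) - 0*(-2)] - 4*[(-1)*(-6) - 0*(-4)] + 12*[(-1)*(-2) - 2*(-4)]
  = 4*(-12) - 4*(6) + 12*(10) = 48
x = Dx/D = 24/12 = 2, y = Dy/D = 60/12 = 5, z = Dz/D = 48/12 = 4
Check eq1: (4)(2) + (4)(5) + (-4)(4) = 12 = 12 ✓
Check eq2: (-1)(2) + (2)(5) + (-2)(4) = 0 = 0 ✓
Check eq3: (-4)(2) + (-2)(5) + (3)(4) = -6 = -6 ✓

x = 2, y = 5, z = 4


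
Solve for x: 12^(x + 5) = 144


Express both sides with the same base.
144 = 12^2
Since the bases match, equate exponents: x + 5 = 2
So x = 2 - (5) = -3

x = -3


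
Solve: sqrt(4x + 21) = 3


Square both sides: 4x + 21 = 3^2 = 9
4x = 9 - 21 = -12
x = -3
Check: sqrt(4*(-3) + 21) = sqrt(9) = 3 ✓

x = -3


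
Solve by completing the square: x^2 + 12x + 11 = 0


Start: x^2 + 12x + 11 = 0
Move constant: x^2 + 12x = -11
Half of 12 is 6, squared is 36
Add 36 to both sides: x^2 + 12x + 36 = 25
(x + 6)^2 = 25
x + 6 = ±5
x = -6 + 5 = -1 or x = -6 - 5 = -11

x = -11, x = -1


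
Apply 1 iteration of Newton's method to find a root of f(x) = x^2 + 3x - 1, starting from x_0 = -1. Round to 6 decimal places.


Newton's method: x_(n+1) = x_n - f(x_n)/f'(x_n)
f(x) = x^2 + 3x - 1
f'(x) = 2x + 3

Iteration 1:
  f(-1.000000) = -3.000000
  f'(-1.000000) = 1.000000
  x_1 = -1.000000 - (-3.000000)/(1.000000) = 2.000000

x_1 = 2.000000


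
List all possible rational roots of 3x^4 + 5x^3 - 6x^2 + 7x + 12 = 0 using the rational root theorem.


Rational root theorem: possible roots are ±p/q where:
  p divides the constant term (12): p ∈ {1, 2, 3, 4, 6, 12}
  q divides the leading coefficient (3): q ∈ {1, 3}

All possible rational roots: -12, -6, -4, -3, -2, -4/3, -1, -2/3, -1/3, 1/3, 2/3, 1, 4/3, 2, 3, 4, 6, 12

-12, -6, -4, -3, -2, -4/3, -1, -2/3, -1/3, 1/3, 2/3, 1, 4/3, 2, 3, 4, 6, 12


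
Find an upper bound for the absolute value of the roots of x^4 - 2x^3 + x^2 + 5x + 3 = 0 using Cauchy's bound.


Cauchy's bound: all roots r satisfy |r| <= 1 + max(|a_i/a_n|) for i = 0,...,n-1
where a_n is the leading coefficient.

Coefficients: [1, -2, 1, 5, 3]
Leading coefficient a_n = 1
Ratios |a_i/a_n|: 2, 1, 5, 3
Maximum ratio: 5
Cauchy's bound: |r| <= 1 + 5 = 6

Upper bound = 6


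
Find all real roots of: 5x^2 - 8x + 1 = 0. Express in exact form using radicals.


Using the quadratic formula: x = (-b ± sqrt(b^2 - 4ac)) / (2a)
Here a = 5, b = -8, c = 1
Discriminant = b^2 - 4ac = (-8)^2 - 4(5)(1) = 64 - 20 = 44
Since discriminant = 44 > 0, there are two real roots.
x = (8 ± 2*sqrt(11)) / 10
Simplifying: x = (4 ± sqrt(11)) / 5
Numerically: x ≈ 1.4633 or x ≈ 0.1367

x = (4 + sqrt(11)) / 5 or x = (4 - sqrt(11)) / 5


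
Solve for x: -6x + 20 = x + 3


Starting with: -6x + 20 = x + 3
Move all x terms to left: (-6 - 1)x = 3 - 20
Simplify: -7x = -17
Divide both sides by -7: x = 17/7

x = 17/7


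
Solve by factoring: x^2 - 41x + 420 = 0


We need two numbers that multiply to 420 and add to -41.
Those numbers are -21 and -20 (since (-21) * (-20) = 420 and (-21) + (-20) = -41).
So x^2 - 41x + 420 = (x - 21)(x - 20) = 0
Setting each factor to zero: x = 21 or x = 20

x = 20, x = 21


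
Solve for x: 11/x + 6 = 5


Subtract 6 from both sides: 11/x = -1
Multiply both sides by x: 11 = -1 * x
Divide by -1: x = -11

x = -11


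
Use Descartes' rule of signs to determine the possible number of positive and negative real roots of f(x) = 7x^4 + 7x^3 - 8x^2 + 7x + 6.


Descartes' rule of signs:

For positive roots, count sign changes in f(x) = 7x^4 + 7x^3 - 8x^2 + 7x + 6:
Signs of coefficients: +, +, -, +, +
Number of sign changes: 2
Possible positive real roots: 2, 0

For negative roots, examine f(-x) = 7x^4 - 7x^3 - 8x^2 - 7x + 6:
Signs of coefficients: +, -, -, -, +
Number of sign changes: 2
Possible negative real roots: 2, 0

Positive roots: 2 or 0; Negative roots: 2 or 0


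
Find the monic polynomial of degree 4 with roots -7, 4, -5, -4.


A monic polynomial with roots -7, 4, -5, -4 is:
p(x) = (x + 7)(x - 4)(x + 5)(x + 4)
After multiplying by (x + 7): x + 7
After multiplying by (x - 4): x^2 + 3x - 28
After multiplying by (x + 5): x^3 + 8x^2 - 13x - 140
After multiplying by (x + 4): x^4 + 12x^3 + 19x^2 - 192x - 560

x^4 + 12x^3 + 19x^2 - 192x - 560


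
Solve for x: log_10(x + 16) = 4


Convert to exponential form: x + 16 = 10^4 = 10000
x = 10000 - 16 = 9984
Check: log_10(9984 + 16) = log_10(10000) = log_10(10000) = 4 ✓

x = 9984


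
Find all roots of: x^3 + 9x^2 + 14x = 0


The constant term is 0, so x = 0 is a root. Factor out x:
  x^2 + 9x + 14 = 0
Solve the quadratic x^2 + 9x + 14 = 0: discriminant = 9^2 - 4(1)(14) = 81 - 56 = 25.
sqrt(25) = 5, so x = (-9 ± 5)/2: x = -2 or x = -7.
Collecting all roots found:

x = -7, x = -2, x = 0


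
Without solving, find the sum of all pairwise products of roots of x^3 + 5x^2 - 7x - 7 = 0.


By Vieta's formulas for x^3 + bx^2 + cx + d = 0:
  r1 + r2 + r3 = -b/a = -5
  r1*r2 + r1*r3 + r2*r3 = c/a = -7
  r1*r2*r3 = -d/a = 7


Sum of pairwise products = -7


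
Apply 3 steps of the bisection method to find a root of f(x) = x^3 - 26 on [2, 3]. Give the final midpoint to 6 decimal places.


f(x) = x^3 - 26
f(2) = -18 < 0
f(3) = 1 > 0

Step 1: midpoint = (2.000000 + 3.000000)/2 = 2.500000
  f(2.500000) = -10.375000
  f(mid) < 0, so root is in [2.500000, 3.000000]

Step 2: midpoint = (2.500000 + 3.000000)/2 = 2.750000
  f(2.750000) = -5.203125
  f(mid) < 0, so root is in [2.750000, 3.000000]

Step 3: midpoint = (2.750000 + 3.000000)/2 = 2.875000
  f(2.875000) = -2.236328
  f(mid) < 0, so root is in [2.875000, 3.000000]

midpoint = 2.875000


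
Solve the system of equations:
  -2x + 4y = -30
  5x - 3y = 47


Using Cramer's rule:
Determinant D = (-2)(-3) - (5)(4) = 6 - 20 = -14
Dx = (-30)(-3) - (47)(4) = 90 - 188 = -98
Dy = (-2)(47) - (5)(-30) = -94 + 150 = 56
x = Dx/D = -98/-14 = 7
y = Dy/D = 56/-14 = -4

x = 7, y = -4


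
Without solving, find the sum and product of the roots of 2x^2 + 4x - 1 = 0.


By Vieta's formulas for ax^2 + bx + c = 0:
  Sum of roots = -b/a
  Product of roots = c/a

Here a = 2, b = 4, c = -1
Sum = -(4)/2 = -2
Product = -1/2 = -1/2

Sum = -2, Product = -1/2


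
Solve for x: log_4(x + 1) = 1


Convert to exponential form: x + 1 = 4^1 = 4
x = 4 - 1 = 3
Check: log_4(3 + 1) = log_4(4) = log_4(4) = 1 ✓

x = 3


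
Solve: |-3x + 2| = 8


An absolute value equation |expr| = 8 gives two cases:
Case 1: -3x + 2 = 8
  -3x = 6, so x = -2
Case 2: -3x + 2 = -8
  -3x = -10, so x = 10/3

x = -2, x = 10/3


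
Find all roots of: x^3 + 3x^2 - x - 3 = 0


Let p(x) = x^3 + 3x^2 - x - 3. By the rational root theorem (leading coefficient 1), any rational root is an integer divisor of 3: try ±1, ±2, ... in turn.
Test x = 1: value = 0 ✓, so (x - 1) is a factor.
Synthetic division by (x - 1): bring down 1; 1(1) + 3 = 4; 4(1) - 1 = 3; 3(1) - 3 = 0 → quotient x^2 + 4x + 3, remainder 0.
Solve the quadratic x^2 + 4x + 3 = 0: discriminant = 4^2 - 4(1)(3) = 16 - 12 = 4.
sqrt(4) = 2, so x = (-4 ± 2)/2: x = -1 or x = -3.
Collecting all roots found:

x = -3, x = -1, x = 1


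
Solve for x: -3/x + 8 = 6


Subtract 8 from both sides: -3/x = -2
Multiply both sides by x: -3 = -2 * x
Divide by -2: x = 3/2

x = 3/2


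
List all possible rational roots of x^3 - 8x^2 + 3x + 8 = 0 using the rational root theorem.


Rational root theorem: possible roots are ±p/q where:
  p divides the constant term (8): p ∈ {1, 2, 4, 8}
  q divides the leading coefficient (1): q ∈ {1}

All possible rational roots: -8, -4, -2, -1, 1, 2, 4, 8

-8, -4, -2, -1, 1, 2, 4, 8


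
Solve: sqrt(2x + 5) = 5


Square both sides: 2x + 5 = 5^2 = 25
2x = 25 - 5 = 20
x = 10
Check: sqrt(2*10 + 5) = sqrt(25) = 5 ✓

x = 10


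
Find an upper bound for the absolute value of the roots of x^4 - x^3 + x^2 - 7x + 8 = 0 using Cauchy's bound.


Cauchy's bound: all roots r satisfy |r| <= 1 + max(|a_i/a_n|) for i = 0,...,n-1
where a_n is the leading coefficient.

Coefficients: [1, -1, 1, -7, 8]
Leading coefficient a_n = 1
Ratios |a_i/a_n|: 1, 1, 7, 8
Maximum ratio: 8
Cauchy's bound: |r| <= 1 + 8 = 9

Upper bound = 9


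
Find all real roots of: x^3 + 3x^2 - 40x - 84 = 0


Let p(x) = x^3 + 3x^2 - 40x - 84. By the rational root theorem (leading coefficient 1), any rational root is an integer divisor of 84: try ±1, ±2, ... in turn.
Test x = 1: value = -120 ≠ 0.
Test x = -1: value = -42 ≠ 0.
Test x = 2: value = -144 ≠ 0.
Test x = -2: value = 0 ✓, so (x + 2) is a factor.
Synthetic division by (x + 2): bring down 1; 1(-2) + 3 = 1; 1(-2) - 40 = -42; (-42)(-2) - 84 = 0 → quotient x^2 + x - 42, remainder 0.
Solve the quadratic x^2 + x - 42 = 0: discriminant = 1^2 - 4(1)(-42) = 1 + 168 = 169.
sqrt(169) = 13, so x = (-1 ± 13)/2: x = 6 or x = -7.

x = -7, x = -2, x = 6


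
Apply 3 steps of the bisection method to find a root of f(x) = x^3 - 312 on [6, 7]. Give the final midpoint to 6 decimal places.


f(x) = x^3 - 312
f(6) = -96 < 0
f(7) = 31 > 0

Step 1: midpoint = (6.000000 + 7.000000)/2 = 6.500000
  f(6.500000) = -37.375000
  f(mid) < 0, so root is in [6.500000, 7.000000]

Step 2: midpoint = (6.500000 + 7.000000)/2 = 6.750000
  f(6.750000) = -4.453125
  f(mid) < 0, so root is in [6.750000, 7.000000]

Step 3: midpoint = (6.750000 + 7.000000)/2 = 6.875000
  f(6.875000) = 12.951172
  f(mid) > 0, so root is in [6.750000, 6.875000]

midpoint = 6.875000


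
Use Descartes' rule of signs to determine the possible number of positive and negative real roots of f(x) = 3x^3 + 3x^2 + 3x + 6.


Descartes' rule of signs:

For positive roots, count sign changes in f(x) = 3x^3 + 3x^2 + 3x + 6:
Signs of coefficients: +, +, +, +
Number of sign changes: 0
Possible positive real roots: 0

For negative roots, examine f(-x) = -3x^3 + 3x^2 - 3x + 6:
Signs of coefficients: -, +, -, +
Number of sign changes: 3
Possible negative real roots: 3, 1

Positive roots: 0; Negative roots: 3 or 1


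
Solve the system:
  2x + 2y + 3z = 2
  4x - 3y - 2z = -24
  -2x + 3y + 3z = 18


Using Cramer's rule. Expand each determinant along the first row.
D  = 2*[(-3)*3 - (-2)*3] - 2*[4*3 - (-2)*(-2)] + 3*[4*3 - (-3)*(-2)]
  = 2*(-3) - 2*(8) + 3*(6) = -4
Dx = 2*[(-3)*3 - (-2)*3] - 2*[(-24)*3 - (-2)*18] + 3*[(-24)*3 - (-3)*18]
  = 2*(-3) - 2*(-36) + 3*(-18) = 12
Dy = 2*[(-24)*3 - (-2)*18] - 2*[4*3 - (-2)*(-2)] + 3*[4*18 - (-24)*(-2)]
  = 2*(-36) - 2*(8) + 3*(24) = -16
Dz = 2*[(-3)*18 - (-24)*3] - 2*[4*18 - (-24)*(-2)] + 2*[4*3 - (-3)*(-2)]
  = 2*(18) - 2*(24) + 2*(6) = 0
x = Dx/D = 12/-4 = -3, y = Dy/D = -16/-4 = 4, z = Dz/D = 0/-4 = 0
Check eq1: (2)(-3) + (2)(4) + (3)(0) = 2 = 2 ✓
Check eq2: (4)(-3) + (-3)(4) + (-2)(0) = -24 = -24 ✓
Check eq3: (-2)(-3) + (3)(4) + (3)(0) = 18 = 18 ✓

x = -3, y = 4, z = 0


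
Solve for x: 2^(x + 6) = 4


Express both sides with the same base.
4 = 2^2
Since the bases match, equate exponents: x + 6 = 2
So x = 2 - (6) = -4

x = -4


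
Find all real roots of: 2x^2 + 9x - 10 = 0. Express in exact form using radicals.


Using the quadratic formula: x = (-b ± sqrt(b^2 - 4ac)) / (2a)
Here a = 2, b = 9, c = -10
Discriminant = b^2 - 4ac = 9^2 - 4(2)(-10) = 81 + 80 = 161
Since discriminant = 161 > 0, there are two real roots.
x = (-9 ± sqrt(161)) / 4
Numerically: x ≈ 0.9221 or x ≈ -5.4221

x = (-9 + sqrt(161)) / 4 or x = (-9 - sqrt(161)) / 4


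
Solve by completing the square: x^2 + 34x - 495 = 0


Start: x^2 + 34x - 495 = 0
Move constant: x^2 + 34x = 495
Half of 34 is 17, squared is 289
Add 289 to both sides: x^2 + 34x + 289 = 784
(x + 17)^2 = 784
x + 17 = ±28
x = -17 + 28 = 11 or x = -17 - 28 = -45

x = -45, x = 11


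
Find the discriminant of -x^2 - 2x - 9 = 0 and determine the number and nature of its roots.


For ax^2 + bx + c = 0, discriminant D = b^2 - 4ac
Here a = -1, b = -2, c = -9
D = (-2)^2 - 4(-1)(-9) = 4 - 36 = -32

D = -32 < 0
The equation has no real roots (2 complex conjugate roots).

Discriminant = -32, no real roots (2 complex conjugate roots)


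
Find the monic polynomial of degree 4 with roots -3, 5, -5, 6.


A monic polynomial with roots -3, 5, -5, 6 is:
p(x) = (x + 3)(x - 5)(x + 5)(x - 6)
After multiplying by (x + 3): x + 3
After multiplying by (x - 5): x^2 - 2x - 15
After multiplying by (x + 5): x^3 + 3x^2 - 25x - 75
After multiplying by (x - 6): x^4 - 3x^3 - 43x^2 + 75x + 450

x^4 - 3x^3 - 43x^2 + 75x + 450


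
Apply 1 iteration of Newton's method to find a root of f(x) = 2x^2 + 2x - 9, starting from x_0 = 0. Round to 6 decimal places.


Newton's method: x_(n+1) = x_n - f(x_n)/f'(x_n)
f(x) = 2x^2 + 2x - 9
f'(x) = 4x + 2

Iteration 1:
  f(0.000000) = -9.000000
  f'(0.000000) = 2.000000
  x_1 = 0.000000 - (-9.000000)/(2.000000) = 4.500000

x_1 = 4.500000


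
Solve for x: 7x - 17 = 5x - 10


Starting with: 7x - 17 = 5x - 10
Move all x terms to left: (7 - 5)x = -10 + 17
Simplify: 2x = 7
Divide both sides by 2: x = 7/2

x = 7/2


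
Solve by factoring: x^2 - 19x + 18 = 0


We need two numbers that multiply to 18 and add to -19.
Those numbers are -1 and -18 (since (-1) * (-18) = 18 and (-1) + (-18) = -19).
So x^2 - 19x + 18 = (x - 1)(x - 18) = 0
Setting each factor to zero: x = 1 or x = 18

x = 1, x = 18


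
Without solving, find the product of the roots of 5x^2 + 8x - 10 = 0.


By Vieta's formulas for ax^2 + bx + c = 0:
  Sum of roots = -b/a
  Product of roots = c/a

Here a = 5, b = 8, c = -10
Sum = -(8)/5 = -8/5
Product = -10/5 = -2

Product = -2


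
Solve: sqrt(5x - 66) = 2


Square both sides: 5x - 66 = 2^2 = 4
5x = 4 + 66 = 70
x = 14
Check: sqrt(5*14 - 66) = sqrt(4) = 2 ✓

x = 14


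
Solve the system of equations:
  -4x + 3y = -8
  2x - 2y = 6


Using Cramer's rule:
Determinant D = (-4)(-2) - (2)(3) = 8 - 6 = 2
Dx = (-8)(-2) - (6)(3) = 16 - 18 = -2
Dy = (-4)(6) - (2)(-8) = -24 + 16 = -8
x = Dx/D = -2/2 = -1
y = Dy/D = -8/2 = -4

x = -1, y = -4


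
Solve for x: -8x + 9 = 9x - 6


Starting with: -8x + 9 = 9x - 6
Move all x terms to left: (-8 - 9)x = -6 - 9
Simplify: -17x = -15
Divide both sides by -17: x = 15/17

x = 15/17


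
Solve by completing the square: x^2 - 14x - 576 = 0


Start: x^2 - 14x - 576 = 0
Move constant: x^2 - 14x = 576
Half of -14 is -7, squared is 49
Add 49 to both sides: x^2 - 14x + 49 = 625
(x - 7)^2 = 625
x - 7 = ±25
x = 7 + 25 = 32 or x = 7 - 25 = -18

x = -18, x = 32


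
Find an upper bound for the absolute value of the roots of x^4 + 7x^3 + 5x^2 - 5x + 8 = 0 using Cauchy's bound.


Cauchy's bound: all roots r satisfy |r| <= 1 + max(|a_i/a_n|) for i = 0,...,n-1
where a_n is the leading coefficient.

Coefficients: [1, 7, 5, -5, 8]
Leading coefficient a_n = 1
Ratios |a_i/a_n|: 7, 5, 5, 8
Maximum ratio: 8
Cauchy's bound: |r| <= 1 + 8 = 9

Upper bound = 9


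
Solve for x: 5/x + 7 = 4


Subtract 7 from both sides: 5/x = -3
Multiply both sides by x: 5 = -3 * x
Divide by -3: x = -5/3

x = -5/3


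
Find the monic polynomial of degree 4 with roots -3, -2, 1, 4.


A monic polynomial with roots -3, -2, 1, 4 is:
p(x) = (x + 3)(x + 2)(x - 1)(x - 4)
After multiplying by (x + 3): x + 3
After multiplying by (x + 2): x^2 + 5x + 6
After multiplying by (x - 1): x^3 + 4x^2 + x - 6
After multiplying by (x - 4): x^4 - 15x^2 - 10x + 24

x^4 - 15x^2 - 10x + 24


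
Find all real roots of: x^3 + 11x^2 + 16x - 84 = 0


Let p(x) = x^3 + 11x^2 + 16x - 84. By the rational root theorem (leading coefficient 1), any rational root is an integer divisor of 84: try ±1, ±2, ... in turn.
Test x = 1: value = -56 ≠ 0.
Test x = -1: value = -90 ≠ 0.
Test x = 2: value = 0 ✓, so (x - 2) is a factor.
Synthetic division by (x - 2): bring down 1; 1(2) + 11 = 13; 13(2) + 16 = 42; 42(2) - 84 = 0 → quotient x^2 + 13x + 42, remainder 0.
Solve the quadratic x^2 + 13x + 42 = 0: discriminant = 13^2 - 4(1)(42) = 169 - 168 = 1.
sqrt(1) = 1, so x = (-13 ± 1)/2: x = -6 or x = -7.

x = -7, x = -6, x = 2


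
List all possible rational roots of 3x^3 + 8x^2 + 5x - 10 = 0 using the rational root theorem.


Rational root theorem: possible roots are ±p/q where:
  p divides the constant term (-10): p ∈ {1, 2, 5, 10}
  q divides the leading coefficient (3): q ∈ {1, 3}

All possible rational roots: -10, -5, -10/3, -2, -5/3, -1, -2/3, -1/3, 1/3, 2/3, 1, 5/3, 2, 10/3, 5, 10

-10, -5, -10/3, -2, -5/3, -1, -2/3, -1/3, 1/3, 2/3, 1, 5/3, 2, 10/3, 5, 10


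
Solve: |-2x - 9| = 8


An absolute value equation |expr| = 8 gives two cases:
Case 1: -2x - 9 = 8
  -2x = 17, so x = -17/2
Case 2: -2x - 9 = -8
  -2x = 1, so x = -1/2

x = -17/2, x = -1/2


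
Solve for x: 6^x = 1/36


Express both sides with the same base.
1/36 = 6^(-2)
Since the bases match: x = -2

x = -2


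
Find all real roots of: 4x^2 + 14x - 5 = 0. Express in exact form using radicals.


Using the quadratic formula: x = (-b ± sqrt(b^2 - 4ac)) / (2a)
Here a = 4, b = 14, c = -5
Discriminant = b^2 - 4ac = 14^2 - 4(4)(-5) = 196 + 80 = 276
Since discriminant = 276 > 0, there are two real roots.
x = (-14 ± 2*sqrt(69)) / 8
Simplifying: x = (-7 ± sqrt(69)) / 4
Numerically: x ≈ 0.3267 or x ≈ -3.8267

x = (-7 + sqrt(69)) / 4 or x = (-7 - sqrt(69)) / 4


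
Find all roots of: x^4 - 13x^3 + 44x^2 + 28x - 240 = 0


Let p(x) = x^4 - 13x^3 + 44x^2 + 28x - 240. By the rational root theorem (leading coefficient 1), any rational root is an integer divisor of 240: try ±1, ±2, ... in turn.
Test x = 1: value = -180 ≠ 0.
Test x = -1: value = -210 ≠ 0.
Test x = 2: value = -96 ≠ 0.
Test x = -2: value = 0 ✓, so (x + 2) is a factor.
Synthetic division by (x + 2): bring down 1; 1(-2) - 13 = -15; (-15)(-2) + 44 = 74; 74(-2) + 28 = -120; (-120)(-2) - 240 = 0 → quotient x^3 - 15x^2 + 74x - 120, remainder 0.
Continue with the quotient x^3 - 15x^2 + 74x - 120 (candidates must divide 120; re-test x = -2 first in case it repeats).
Test x = -2: value = -336 ≠ 0.
Test x = 3: value = -6 ≠ 0.
Test x = -3: value = -504 ≠ 0.
Test x = 4: value = 0 ✓, so (x - 4) is a factor.
Synthetic division by (x - 4): bring down 1; 1(4) - 15 = -11; (-11)(4) + 74 = 30; 30(4) - 120 = 0 → quotient x^2 - 11x + 30, remainder 0.
Solve the quadratic x^2 - 11x + 30 = 0: discriminant = (-11)^2 - 4(1)(30) = 121 - 120 = 1.
sqrt(1) = 1, so x = (11 ± 1)/2: x = 6 or x = 5.
Collecting all roots found:

x = -2, x = 4, x = 5, x = 6


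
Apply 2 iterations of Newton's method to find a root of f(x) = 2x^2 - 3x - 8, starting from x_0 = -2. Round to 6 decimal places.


Newton's method: x_(n+1) = x_n - f(x_n)/f'(x_n)
f(x) = 2x^2 - 3x - 8
f'(x) = 4x - 3

Iteration 1:
  f(-2.000000) = 6.000000
  f'(-2.000000) = -11.000000
  x_1 = -2.000000 - (6.000000)/(-11.000000) = -1.454545

Iteration 2:
  f(-1.454545) = 0.595041
  f'(-1.454545) = -8.818182
  x_2 = -1.454545 - (0.595041)/(-8.818182) = -1.387067

x_2 = -1.387067


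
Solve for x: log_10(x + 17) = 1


Convert to exponential form: x + 17 = 10^1 = 10
x = 10 - 17 = -7
Check: log_10(-7 + 17) = log_10(10) = log_10(10) = 1 ✓

x = -7


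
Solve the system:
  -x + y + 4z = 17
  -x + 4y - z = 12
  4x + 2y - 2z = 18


Using Cramer's rule. Expand each determinant along the first row.
D  = (-1)*[4*(-2) - (-1)*2] - 1*[(-1)*(-2) - (-1)*4] + 4*[(-1)*2 - 4*4]
  = (-1)*(-6) - 1*(6) + 4*(-18) = -72
Dx = 17*[4*(-2) - (-1)*2] - 1*[12*(-2) - (-1)*18] + 4*[12*2 - 4*18]
  = 17*(-6) - 1*(-6) + 4*(-48) = -288
Dy = (-1)*[12*(-2) - (-1)*18] - 17*[(-1)*(-2) - (-1)*4] + 4*[(-1)*18 - 12*4]
  = (-1)*(-6) - 17*(6) + 4*(-66) = -360
Dz = (-1)*[4*18 - 12*2] - 1*[(-1)*18 - 12*4] + 17*[(-1)*2 - 4*4]
  = (-1)*(48) - 1*(-66) + 17*(-18) = -288
x = Dx/D = -288/-72 = 4, y = Dy/D = -360/-72 = 5, z = Dz/D = -288/-72 = 4
Check eq1: (-1)(4) + (1)(5) + (4)(4) = 17 = 17 ✓
Check eq2: (-1)(4) + (4)(5) + (-1)(4) = 12 = 12 ✓
Check eq3: (4)(4) + (2)(5) + (-2)(4) = 18 = 18 ✓

x = 4, y = 5, z = 4


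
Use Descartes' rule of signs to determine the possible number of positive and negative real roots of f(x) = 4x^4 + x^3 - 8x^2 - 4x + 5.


Descartes' rule of signs:

For positive roots, count sign changes in f(x) = 4x^4 + x^3 - 8x^2 - 4x + 5:
Signs of coefficients: +, +, -, -, +
Number of sign changes: 2
Possible positive real roots: 2, 0

For negative roots, examine f(-x) = 4x^4 - x^3 - 8x^2 + 4x + 5:
Signs of coefficients: +, -, -, +, +
Number of sign changes: 2
Possible negative real roots: 2, 0

Positive roots: 2 or 0; Negative roots: 2 or 0


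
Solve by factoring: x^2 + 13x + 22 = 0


We need two numbers that multiply to 22 and add to 13.
Those numbers are 2 and 11 (since 2 * 11 = 22 and 2 + 11 = 13).
So x^2 + 13x + 22 = (x + 2)(x + 11) = 0
Setting each factor to zero: x = -2 or x = -11

x = -11, x = -2


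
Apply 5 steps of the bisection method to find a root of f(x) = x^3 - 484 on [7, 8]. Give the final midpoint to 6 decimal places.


f(x) = x^3 - 484
f(7) = -141 < 0
f(8) = 28 > 0

Step 1: midpoint = (7.000000 + 8.000000)/2 = 7.500000
  f(7.500000) = -62.125000
  f(mid) < 0, so root is in [7.500000, 8.000000]

Step 2: midpoint = (7.500000 + 8.000000)/2 = 7.750000
  f(7.750000) = -18.515625
  f(mid) < 0, so root is in [7.750000, 8.000000]

Step 3: midpoint = (7.750000 + 8.000000)/2 = 7.875000
  f(7.875000) = 4.373047
  f(mid) > 0, so root is in [7.750000, 7.875000]

Step 4: midpoint = (7.750000 + 7.875000)/2 = 7.812500
  f(7.812500) = -7.162842
  f(mid) < 0, so root is in [7.812500, 7.875000]

Step 5: midpoint = (7.812500 + 7.875000)/2 = 7.843750
  f(7.843750) = -1.417877
  f(mid) < 0, so root is in [7.843750, 7.875000]

midpoint = 7.843750


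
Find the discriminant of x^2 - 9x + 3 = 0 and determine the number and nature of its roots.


For ax^2 + bx + c = 0, discriminant D = b^2 - 4ac
Here a = 1, b = -9, c = 3
D = (-9)^2 - 4(1)(3) = 81 - 12 = 69

D = 69 > 0 but not a perfect square
The equation has 2 distinct real irrational roots.

Discriminant = 69, 2 distinct real irrational roots


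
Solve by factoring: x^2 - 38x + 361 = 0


We need two numbers that multiply to 361 and add to -38.
Those numbers are -19 and -19 (since (-19) * (-19) = 361 and (-19) + (-19) = -38).
So x^2 - 38x + 361 = (x - 19)(x - 19) = 0
Setting each factor to zero: x = 19 or x = 19

x = 19


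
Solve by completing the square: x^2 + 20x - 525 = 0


Start: x^2 + 20x - 525 = 0
Move constant: x^2 + 20x = 525
Half of 20 is 10, squared is 100
Add 100 to both sides: x^2 + 20x + 100 = 625
(x + 10)^2 = 625
x + 10 = ±25
x = -10 + 25 = 15 or x = -10 - 25 = -35

x = -35, x = 15
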